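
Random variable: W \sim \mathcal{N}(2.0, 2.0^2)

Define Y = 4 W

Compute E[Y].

For Y = 4W:
E[Y] = 4 * E[W]
E[W] = 2.0 = 2
E[Y] = 4 * 2 = 8

8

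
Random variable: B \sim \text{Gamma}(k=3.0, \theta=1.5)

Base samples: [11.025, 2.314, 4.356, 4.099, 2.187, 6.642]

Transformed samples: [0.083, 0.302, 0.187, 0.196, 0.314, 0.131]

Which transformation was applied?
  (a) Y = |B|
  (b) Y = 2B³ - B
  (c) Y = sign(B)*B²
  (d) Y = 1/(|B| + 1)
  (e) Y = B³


Checking option (d) Y = 1/(|B| + 1):
  B = 11.025 -> Y = 0.083 ✓
  B = 2.314 -> Y = 0.302 ✓
  B = 4.356 -> Y = 0.187 ✓
All samples match this transformation.

(d) 1/(|B| + 1)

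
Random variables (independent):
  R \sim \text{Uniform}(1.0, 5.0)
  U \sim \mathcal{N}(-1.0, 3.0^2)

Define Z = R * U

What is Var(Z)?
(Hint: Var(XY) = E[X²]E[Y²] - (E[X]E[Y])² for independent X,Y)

Var(XY) = E[X²]E[Y²] - (E[X]E[Y])²
E[R] = 3, Var(R) = 1.3333333
E[U] = -1, Var(U) = 9
E[R²] = 1.3333333 + 3² = 10.333333
E[U²] = 9 + (-1)² = 10
Var(Z) = 10.333333*10 - (3*(-1))²
= 103.33333 - 9 = 94.333333

94.333333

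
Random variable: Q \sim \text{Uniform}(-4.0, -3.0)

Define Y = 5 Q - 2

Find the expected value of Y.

For Y = 5Q - 2:
E[Y] = 5 * E[Q] - 2
E[Q] = (-4 - 3)/2 = -3.5
E[Y] = 5 * (-3.5) - 2 = -19.5

-19.5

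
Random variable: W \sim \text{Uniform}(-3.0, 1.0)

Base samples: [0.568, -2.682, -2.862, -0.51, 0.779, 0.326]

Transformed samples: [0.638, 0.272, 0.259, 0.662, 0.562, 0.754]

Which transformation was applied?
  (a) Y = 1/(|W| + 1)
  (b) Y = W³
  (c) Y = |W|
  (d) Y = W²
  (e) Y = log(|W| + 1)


Checking option (a) Y = 1/(|W| + 1):
  W = 0.568 -> Y = 0.638 ✓
  W = -2.682 -> Y = 0.272 ✓
  W = -2.862 -> Y = 0.259 ✓
All samples match this transformation.

(a) 1/(|W| + 1)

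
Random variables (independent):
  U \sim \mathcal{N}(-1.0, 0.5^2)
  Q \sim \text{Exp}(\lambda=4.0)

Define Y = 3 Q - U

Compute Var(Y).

For independent RVs: Var(aX + bY) = a²Var(X) + b²Var(Y)
Var(U) = 0.25
Var(Q) = 0.0625
Var(Y) = (-1)²*0.25 + 3²*0.0625
= 1*0.25 + 9*0.0625 = 0.8125

0.8125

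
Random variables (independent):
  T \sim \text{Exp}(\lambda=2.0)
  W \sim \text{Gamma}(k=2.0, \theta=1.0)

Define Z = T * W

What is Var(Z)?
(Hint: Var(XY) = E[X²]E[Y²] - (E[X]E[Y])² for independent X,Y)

Var(XY) = E[X²]E[Y²] - (E[X]E[Y])²
E[T] = 0.5, Var(T) = 0.25
E[W] = 2, Var(W) = 2
E[T²] = 0.25 + 0.5² = 0.5
E[W²] = 2 + 2² = 6
Var(Z) = 0.5*6 - (0.5*2)²
= 3 - 1 = 2

2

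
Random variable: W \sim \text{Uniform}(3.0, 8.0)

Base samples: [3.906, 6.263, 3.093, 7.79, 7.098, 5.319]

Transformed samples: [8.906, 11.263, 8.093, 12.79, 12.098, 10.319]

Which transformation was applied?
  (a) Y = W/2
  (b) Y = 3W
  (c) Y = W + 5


Checking option (c) Y = W + 5:
  W = 3.906 -> Y = 8.906 ✓
  W = 6.263 -> Y = 11.263 ✓
  W = 3.093 -> Y = 8.093 ✓
All samples match this transformation.

(c) W + 5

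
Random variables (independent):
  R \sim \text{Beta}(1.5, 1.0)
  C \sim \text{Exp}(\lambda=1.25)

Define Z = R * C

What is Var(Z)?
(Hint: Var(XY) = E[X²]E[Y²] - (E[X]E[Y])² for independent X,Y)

Var(XY) = E[X²]E[Y²] - (E[X]E[Y])²
E[R] = 0.6, Var(R) = 0.068571429
E[C] = 0.8, Var(C) = 0.64
E[R²] = 0.068571429 + 0.6² = 0.42857143
E[C²] = 0.64 + 0.8² = 1.28
Var(Z) = 0.42857143*1.28 - (0.6*0.8)²
= 0.54857143 - 0.2304 = 0.31817143

0.31817143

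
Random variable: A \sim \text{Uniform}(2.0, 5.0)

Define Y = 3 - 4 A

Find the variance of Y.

For Y = aA + b: Var(Y) = a² * Var(A)
Var(A) = (5 - 2)^2/12 = 0.75
Var(Y) = (-4)² * 0.75 = 16 * 0.75 = 12

12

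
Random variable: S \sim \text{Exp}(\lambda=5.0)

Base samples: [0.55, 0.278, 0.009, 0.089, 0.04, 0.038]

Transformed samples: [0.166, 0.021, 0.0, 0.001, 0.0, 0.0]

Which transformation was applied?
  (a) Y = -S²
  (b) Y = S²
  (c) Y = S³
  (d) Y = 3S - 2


Checking option (c) Y = S³:
  S = 0.55 -> Y = 0.166 ✓
  S = 0.278 -> Y = 0.021 ✓
  S = 0.009 -> Y = 0.0 ✓
All samples match this transformation.

(c) S³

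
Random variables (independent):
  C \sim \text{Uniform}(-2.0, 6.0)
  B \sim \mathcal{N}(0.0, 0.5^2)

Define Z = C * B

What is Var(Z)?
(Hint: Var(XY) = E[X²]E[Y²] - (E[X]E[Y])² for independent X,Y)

Var(XY) = E[X²]E[Y²] - (E[X]E[Y])²
E[C] = 2, Var(C) = 5.3333333
E[B] = 0, Var(B) = 0.25
E[C²] = 5.3333333 + 2² = 9.3333333
E[B²] = 0.25 + 0² = 0.25
Var(Z) = 9.3333333*0.25 - (2*0)²
= 2.3333333 - 0 = 2.3333333

2.3333333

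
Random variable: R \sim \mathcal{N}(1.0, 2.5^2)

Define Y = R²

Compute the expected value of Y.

E[R²] = Var(R) + (E[R])² = 6.25 + 1 = 7.25

7.25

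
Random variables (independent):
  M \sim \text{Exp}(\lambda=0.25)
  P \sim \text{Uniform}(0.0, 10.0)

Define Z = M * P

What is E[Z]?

For independent RVs: E[XY] = E[X]*E[Y]
E[M] = 4
E[P] = 5
E[Z] = 4 * 5 = 20

20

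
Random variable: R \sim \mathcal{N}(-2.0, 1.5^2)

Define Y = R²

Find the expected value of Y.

E[R²] = Var(R) + (E[R])² = 2.25 + 4 = 6.25

6.25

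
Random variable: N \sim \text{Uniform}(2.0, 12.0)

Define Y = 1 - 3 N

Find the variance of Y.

For Y = aN + b: Var(Y) = a² * Var(N)
Var(N) = (12 - 2)^2/12 = 8.3333333
Var(Y) = (-3)² * 8.3333333 = 9 * 8.3333333 = 75

75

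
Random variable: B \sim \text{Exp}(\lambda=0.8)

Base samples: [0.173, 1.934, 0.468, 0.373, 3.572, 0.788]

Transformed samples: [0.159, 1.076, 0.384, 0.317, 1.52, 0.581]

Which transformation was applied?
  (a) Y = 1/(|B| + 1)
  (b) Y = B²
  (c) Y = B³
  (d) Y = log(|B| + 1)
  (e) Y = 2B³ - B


Checking option (d) Y = log(|B| + 1):
  B = 0.173 -> Y = 0.159 ✓
  B = 1.934 -> Y = 1.076 ✓
  B = 0.468 -> Y = 0.384 ✓
All samples match this transformation.

(d) log(|B| + 1)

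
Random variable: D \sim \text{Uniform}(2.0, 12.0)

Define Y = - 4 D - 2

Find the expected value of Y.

For Y = -4D - 2:
E[Y] = -4 * E[D] - 2
E[D] = (2 + 12)/2 = 7
E[Y] = -4 * 7 - 2 = -30

-30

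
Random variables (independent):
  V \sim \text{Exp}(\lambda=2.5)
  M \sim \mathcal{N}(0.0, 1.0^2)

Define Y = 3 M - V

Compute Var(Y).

For independent RVs: Var(aX + bY) = a²Var(X) + b²Var(Y)
Var(V) = 0.16
Var(M) = 1
Var(Y) = (-1)²*0.16 + 3²*1
= 1*0.16 + 9*1 = 9.16

9.16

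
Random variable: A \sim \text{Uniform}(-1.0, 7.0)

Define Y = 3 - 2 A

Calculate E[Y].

For Y = -2A + 3:
E[Y] = -2 * E[A] + 3
E[A] = (-1 + 7)/2 = 3
E[Y] = -2 * 3 + 3 = -3

-3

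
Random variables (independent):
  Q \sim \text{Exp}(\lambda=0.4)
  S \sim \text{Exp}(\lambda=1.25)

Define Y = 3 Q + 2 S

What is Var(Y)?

For independent RVs: Var(aX + bY) = a²Var(X) + b²Var(Y)
Var(Q) = 6.25
Var(S) = 0.64
Var(Y) = 3²*6.25 + 2²*0.64
= 9*6.25 + 4*0.64 = 58.81

58.81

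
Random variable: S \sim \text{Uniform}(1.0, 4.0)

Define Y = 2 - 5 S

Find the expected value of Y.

For Y = -5S + 2:
E[Y] = -5 * E[S] + 2
E[S] = (1 + 4)/2 = 2.5
E[Y] = -5 * 2.5 + 2 = -10.5

-10.5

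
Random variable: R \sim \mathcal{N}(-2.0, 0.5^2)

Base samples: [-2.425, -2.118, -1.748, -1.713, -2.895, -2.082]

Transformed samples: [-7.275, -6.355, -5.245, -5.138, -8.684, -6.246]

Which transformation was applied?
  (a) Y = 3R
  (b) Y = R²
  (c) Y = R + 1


Checking option (a) Y = 3R:
  R = -2.425 -> Y = -7.275 ✓
  R = -2.118 -> Y = -6.355 ✓
  R = -1.748 -> Y = -5.245 ✓
All samples match this transformation.

(a) 3R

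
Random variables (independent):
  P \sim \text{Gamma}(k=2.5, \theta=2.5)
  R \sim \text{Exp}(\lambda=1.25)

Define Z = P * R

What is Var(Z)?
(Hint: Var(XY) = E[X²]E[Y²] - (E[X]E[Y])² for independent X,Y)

Var(XY) = E[X²]E[Y²] - (E[X]E[Y])²
E[P] = 6.25, Var(P) = 15.625
E[R] = 0.8, Var(R) = 0.64
E[P²] = 15.625 + 6.25² = 54.6875
E[R²] = 0.64 + 0.8² = 1.28
Var(Z) = 54.6875*1.28 - (6.25*0.8)²
= 70 - 25 = 45

45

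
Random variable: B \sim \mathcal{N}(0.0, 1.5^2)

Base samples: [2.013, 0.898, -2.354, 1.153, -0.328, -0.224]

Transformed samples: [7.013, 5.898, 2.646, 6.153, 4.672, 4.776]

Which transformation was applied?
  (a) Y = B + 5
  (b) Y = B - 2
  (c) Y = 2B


Checking option (a) Y = B + 5:
  B = 2.013 -> Y = 7.013 ✓
  B = 0.898 -> Y = 5.898 ✓
  B = -2.354 -> Y = 2.646 ✓
All samples match this transformation.

(a) B + 5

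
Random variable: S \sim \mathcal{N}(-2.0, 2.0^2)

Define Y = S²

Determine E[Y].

E[S²] = Var(S) + (E[S])² = 4 + 4 = 8

8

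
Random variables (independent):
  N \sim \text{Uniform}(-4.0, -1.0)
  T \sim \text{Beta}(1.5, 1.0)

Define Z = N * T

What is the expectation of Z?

For independent RVs: E[XY] = E[X]*E[Y]
E[N] = -2.5
E[T] = 0.6
E[Z] = -2.5 * 0.6 = -1.5

-1.5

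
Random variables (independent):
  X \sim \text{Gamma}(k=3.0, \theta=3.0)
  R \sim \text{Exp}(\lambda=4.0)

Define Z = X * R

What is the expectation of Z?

For independent RVs: E[XY] = E[X]*E[Y]
E[X] = 9
E[R] = 0.25
E[Z] = 9 * 0.25 = 2.25

2.25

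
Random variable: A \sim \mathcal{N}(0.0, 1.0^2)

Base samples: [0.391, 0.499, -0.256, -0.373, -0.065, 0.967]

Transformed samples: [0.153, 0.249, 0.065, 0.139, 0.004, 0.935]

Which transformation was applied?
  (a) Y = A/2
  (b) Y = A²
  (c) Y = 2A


Checking option (b) Y = A²:
  A = 0.391 -> Y = 0.153 ✓
  A = 0.499 -> Y = 0.249 ✓
  A = -0.256 -> Y = 0.065 ✓
All samples match this transformation.

(b) A²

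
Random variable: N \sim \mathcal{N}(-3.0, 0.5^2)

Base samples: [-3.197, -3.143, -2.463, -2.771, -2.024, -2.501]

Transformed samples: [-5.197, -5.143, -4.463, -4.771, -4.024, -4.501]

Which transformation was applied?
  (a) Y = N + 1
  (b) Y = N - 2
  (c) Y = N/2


Checking option (b) Y = N - 2:
  N = -3.197 -> Y = -5.197 ✓
  N = -3.143 -> Y = -5.143 ✓
  N = -2.463 -> Y = -4.463 ✓
All samples match this transformation.

(b) N - 2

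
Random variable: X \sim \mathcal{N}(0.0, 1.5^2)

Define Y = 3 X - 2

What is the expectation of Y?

For Y = 3X - 2:
E[Y] = 3 * E[X] - 2
E[X] = 0.0 = 0
E[Y] = 3 * 0 - 2 = -2

-2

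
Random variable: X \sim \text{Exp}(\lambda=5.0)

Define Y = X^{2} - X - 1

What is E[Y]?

E[Y] = 1*E[X²] - 1*E[X] - 1
E[X] = 0.2
E[X²] = Var(X) + (E[X])² = 0.04 + 0.04 = 0.08
E[Y] = 1*0.08 - 1*0.2 - 1 = -1.12

-1.12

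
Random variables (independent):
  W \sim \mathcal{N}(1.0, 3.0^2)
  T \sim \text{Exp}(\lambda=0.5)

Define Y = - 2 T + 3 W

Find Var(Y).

For independent RVs: Var(aX + bY) = a²Var(X) + b²Var(Y)
Var(W) = 9
Var(T) = 4
Var(Y) = 3²*9 + (-2)²*4
= 9*9 + 4*4 = 97

97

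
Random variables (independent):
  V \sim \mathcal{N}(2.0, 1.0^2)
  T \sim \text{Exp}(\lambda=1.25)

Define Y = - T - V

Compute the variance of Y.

For independent RVs: Var(aX + bY) = a²Var(X) + b²Var(Y)
Var(V) = 1
Var(T) = 0.64
Var(Y) = (-1)²*1 + (-1)²*0.64
= 1*1 + 1*0.64 = 1.64

1.64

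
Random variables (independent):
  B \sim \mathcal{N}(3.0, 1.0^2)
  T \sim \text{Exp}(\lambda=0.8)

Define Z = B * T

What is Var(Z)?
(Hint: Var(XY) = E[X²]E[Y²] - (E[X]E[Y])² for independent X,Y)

Var(XY) = E[X²]E[Y²] - (E[X]E[Y])²
E[B] = 3, Var(B) = 1
E[T] = 1.25, Var(T) = 1.5625
E[B²] = 1 + 3² = 10
E[T²] = 1.5625 + 1.25² = 3.125
Var(Z) = 10*3.125 - (3*1.25)²
= 31.25 - 14.0625 = 17.1875

17.1875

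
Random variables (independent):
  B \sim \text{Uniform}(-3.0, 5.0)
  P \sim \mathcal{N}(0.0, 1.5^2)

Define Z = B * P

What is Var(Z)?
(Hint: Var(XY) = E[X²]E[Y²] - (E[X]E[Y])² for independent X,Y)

Var(XY) = E[X²]E[Y²] - (E[X]E[Y])²
E[B] = 1, Var(B) = 5.3333333
E[P] = 0, Var(P) = 2.25
E[B²] = 5.3333333 + 1² = 6.3333333
E[P²] = 2.25 + 0² = 2.25
Var(Z) = 6.3333333*2.25 - (1*0)²
= 14.25 - 0 = 14.25

14.25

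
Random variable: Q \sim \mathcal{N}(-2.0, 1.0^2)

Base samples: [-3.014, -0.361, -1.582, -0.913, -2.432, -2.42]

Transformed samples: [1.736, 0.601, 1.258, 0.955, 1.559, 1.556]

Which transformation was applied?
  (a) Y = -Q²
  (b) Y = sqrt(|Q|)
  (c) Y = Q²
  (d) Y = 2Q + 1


Checking option (b) Y = sqrt(|Q|):
  Q = -3.014 -> Y = 1.736 ✓
  Q = -0.361 -> Y = 0.601 ✓
  Q = -1.582 -> Y = 1.258 ✓
All samples match this transformation.

(b) sqrt(|Q|)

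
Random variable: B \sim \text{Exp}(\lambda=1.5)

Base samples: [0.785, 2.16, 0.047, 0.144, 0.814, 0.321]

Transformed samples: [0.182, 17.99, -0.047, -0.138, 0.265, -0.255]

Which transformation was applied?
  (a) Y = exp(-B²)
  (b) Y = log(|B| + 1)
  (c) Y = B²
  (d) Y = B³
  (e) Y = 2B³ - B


Checking option (e) Y = 2B³ - B:
  B = 0.785 -> Y = 0.182 ✓
  B = 2.16 -> Y = 17.99 ✓
  B = 0.047 -> Y = -0.047 ✓
All samples match this transformation.

(e) 2B³ - B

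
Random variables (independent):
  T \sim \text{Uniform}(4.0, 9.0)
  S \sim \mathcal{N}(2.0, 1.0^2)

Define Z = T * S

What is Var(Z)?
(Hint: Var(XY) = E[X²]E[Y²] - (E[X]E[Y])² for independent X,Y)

Var(XY) = E[X²]E[Y²] - (E[X]E[Y])²
E[T] = 6.5, Var(T) = 2.0833333
E[S] = 2, Var(S) = 1
E[T²] = 2.0833333 + 6.5² = 44.333333
E[S²] = 1 + 2² = 5
Var(Z) = 44.333333*5 - (6.5*2)²
= 221.66667 - 169 = 52.666667

52.666667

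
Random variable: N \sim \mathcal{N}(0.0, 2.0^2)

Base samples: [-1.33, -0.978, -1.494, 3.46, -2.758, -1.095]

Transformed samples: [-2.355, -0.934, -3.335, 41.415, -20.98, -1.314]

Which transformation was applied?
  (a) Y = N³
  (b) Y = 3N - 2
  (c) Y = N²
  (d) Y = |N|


Checking option (a) Y = N³:
  N = -1.33 -> Y = -2.355 ✓
  N = -0.978 -> Y = -0.934 ✓
  N = -1.494 -> Y = -3.335 ✓
All samples match this transformation.

(a) N³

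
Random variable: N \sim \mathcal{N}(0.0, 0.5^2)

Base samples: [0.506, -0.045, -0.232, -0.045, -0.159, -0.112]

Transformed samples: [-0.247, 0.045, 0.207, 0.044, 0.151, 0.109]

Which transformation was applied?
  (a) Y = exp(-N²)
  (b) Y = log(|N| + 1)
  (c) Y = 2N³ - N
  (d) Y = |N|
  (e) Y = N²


Checking option (c) Y = 2N³ - N:
  N = 0.506 -> Y = -0.247 ✓
  N = -0.045 -> Y = 0.045 ✓
  N = -0.232 -> Y = 0.207 ✓
All samples match this transformation.

(c) 2N³ - N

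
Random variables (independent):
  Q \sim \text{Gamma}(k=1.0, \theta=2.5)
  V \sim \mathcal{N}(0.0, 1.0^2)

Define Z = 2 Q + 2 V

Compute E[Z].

E[Z] = 2*E[Q] + 2*E[V]
E[Q] = 2.5
E[V] = 0
E[Z] = 2*2.5 + 2*0 = 5

5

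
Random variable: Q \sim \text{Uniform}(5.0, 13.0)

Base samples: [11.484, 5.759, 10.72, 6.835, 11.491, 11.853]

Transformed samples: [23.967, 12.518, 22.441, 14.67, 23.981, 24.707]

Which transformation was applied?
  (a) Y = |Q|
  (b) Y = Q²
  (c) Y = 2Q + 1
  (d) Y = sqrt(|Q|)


Checking option (c) Y = 2Q + 1:
  Q = 11.484 -> Y = 23.967 ✓
  Q = 5.759 -> Y = 12.518 ✓
  Q = 10.72 -> Y = 22.441 ✓
All samples match this transformation.

(c) 2Q + 1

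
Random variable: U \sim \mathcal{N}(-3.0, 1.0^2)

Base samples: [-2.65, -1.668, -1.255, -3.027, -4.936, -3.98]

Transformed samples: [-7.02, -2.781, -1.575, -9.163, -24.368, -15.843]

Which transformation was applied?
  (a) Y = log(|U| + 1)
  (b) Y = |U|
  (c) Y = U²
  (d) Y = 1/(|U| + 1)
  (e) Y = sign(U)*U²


Checking option (e) Y = sign(U)*U²:
  U = -2.65 -> Y = -7.02 ✓
  U = -1.668 -> Y = -2.781 ✓
  U = -1.255 -> Y = -1.575 ✓
All samples match this transformation.

(e) sign(U)*U²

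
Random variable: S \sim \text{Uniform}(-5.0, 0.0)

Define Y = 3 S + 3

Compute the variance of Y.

For Y = aS + b: Var(Y) = a² * Var(S)
Var(S) = (0 + 5)^2/12 = 2.0833333
Var(Y) = 3² * 2.0833333 = 9 * 2.0833333 = 18.75

18.75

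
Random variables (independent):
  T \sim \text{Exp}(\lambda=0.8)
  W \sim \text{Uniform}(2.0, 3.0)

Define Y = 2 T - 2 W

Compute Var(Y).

For independent RVs: Var(aX + bY) = a²Var(X) + b²Var(Y)
Var(T) = 1.5625
Var(W) = 0.083333333
Var(Y) = 2²*1.5625 + (-2)²*0.083333333
= 4*1.5625 + 4*0.083333333 = 6.5833333

6.5833333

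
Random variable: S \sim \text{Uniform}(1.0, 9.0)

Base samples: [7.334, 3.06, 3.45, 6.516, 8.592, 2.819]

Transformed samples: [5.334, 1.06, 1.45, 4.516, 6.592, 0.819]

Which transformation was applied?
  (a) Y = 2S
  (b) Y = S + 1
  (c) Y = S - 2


Checking option (c) Y = S - 2:
  S = 7.334 -> Y = 5.334 ✓
  S = 3.06 -> Y = 1.06 ✓
  S = 3.45 -> Y = 1.45 ✓
All samples match this transformation.

(c) S - 2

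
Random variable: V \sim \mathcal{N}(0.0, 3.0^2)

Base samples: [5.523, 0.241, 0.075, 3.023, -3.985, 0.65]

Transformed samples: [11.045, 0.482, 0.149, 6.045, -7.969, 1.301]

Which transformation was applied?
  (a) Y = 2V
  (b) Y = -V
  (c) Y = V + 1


Checking option (a) Y = 2V:
  V = 5.523 -> Y = 11.045 ✓
  V = 0.241 -> Y = 0.482 ✓
  V = 0.075 -> Y = 0.149 ✓
All samples match this transformation.

(a) 2V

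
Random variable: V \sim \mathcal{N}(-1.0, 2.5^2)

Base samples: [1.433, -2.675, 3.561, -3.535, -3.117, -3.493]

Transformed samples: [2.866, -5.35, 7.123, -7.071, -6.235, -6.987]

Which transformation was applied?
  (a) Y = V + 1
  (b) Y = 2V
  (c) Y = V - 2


Checking option (b) Y = 2V:
  V = 1.433 -> Y = 2.866 ✓
  V = -2.675 -> Y = -5.35 ✓
  V = 3.561 -> Y = 7.123 ✓
All samples match this transformation.

(b) 2V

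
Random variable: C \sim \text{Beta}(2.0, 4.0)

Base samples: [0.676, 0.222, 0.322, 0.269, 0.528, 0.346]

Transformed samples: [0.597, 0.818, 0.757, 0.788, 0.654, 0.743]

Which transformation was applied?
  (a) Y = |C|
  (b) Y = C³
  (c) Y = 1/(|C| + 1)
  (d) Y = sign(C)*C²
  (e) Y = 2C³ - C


Checking option (c) Y = 1/(|C| + 1):
  C = 0.676 -> Y = 0.597 ✓
  C = 0.222 -> Y = 0.818 ✓
  C = 0.322 -> Y = 0.757 ✓
All samples match this transformation.

(c) 1/(|C| + 1)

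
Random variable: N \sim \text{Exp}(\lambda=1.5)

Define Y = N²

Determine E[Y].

E[N²] = Var(N) + (E[N])² = 0.44444444 + 0.44444444 = 0.88888889

0.88888889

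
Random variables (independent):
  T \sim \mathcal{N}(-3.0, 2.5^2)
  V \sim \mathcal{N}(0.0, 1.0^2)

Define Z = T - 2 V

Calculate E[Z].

E[Z] = 1*E[T] - 2*E[V]
E[T] = -3
E[V] = 0
E[Z] = 1*(-3) - 2*0 = -3

-3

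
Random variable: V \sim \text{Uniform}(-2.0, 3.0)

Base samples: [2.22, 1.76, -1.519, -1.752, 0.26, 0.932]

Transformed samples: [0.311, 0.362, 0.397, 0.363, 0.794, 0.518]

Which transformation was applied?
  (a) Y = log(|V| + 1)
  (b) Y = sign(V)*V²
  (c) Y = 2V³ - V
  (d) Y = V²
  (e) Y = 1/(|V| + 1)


Checking option (e) Y = 1/(|V| + 1):
  V = 2.22 -> Y = 0.311 ✓
  V = 1.76 -> Y = 0.362 ✓
  V = -1.519 -> Y = 0.397 ✓
All samples match this transformation.

(e) 1/(|V| + 1)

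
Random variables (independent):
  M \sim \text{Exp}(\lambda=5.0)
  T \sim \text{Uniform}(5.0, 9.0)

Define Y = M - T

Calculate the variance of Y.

For independent RVs: Var(aX + bY) = a²Var(X) + b²Var(Y)
Var(M) = 0.04
Var(T) = 1.3333333
Var(Y) = 1²*0.04 + (-1)²*1.3333333
= 1*0.04 + 1*1.3333333 = 1.3733333

1.3733333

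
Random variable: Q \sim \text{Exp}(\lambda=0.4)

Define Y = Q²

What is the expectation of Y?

Using E[X²] = Var(X) + (E[X])²:
E[Q] = 2.5
Var(Q) = 1/0.4^2 = 6.25
E[Q²] = 6.25 + 2.5² = 6.25 + 6.25 = 12.5

12.5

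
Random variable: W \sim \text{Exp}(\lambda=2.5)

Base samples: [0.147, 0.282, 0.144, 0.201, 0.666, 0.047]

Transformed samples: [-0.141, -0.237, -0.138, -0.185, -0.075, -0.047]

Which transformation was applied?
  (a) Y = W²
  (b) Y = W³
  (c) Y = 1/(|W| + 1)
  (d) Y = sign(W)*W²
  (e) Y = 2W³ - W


Checking option (e) Y = 2W³ - W:
  W = 0.147 -> Y = -0.141 ✓
  W = 0.282 -> Y = -0.237 ✓
  W = 0.144 -> Y = -0.138 ✓
All samples match this transformation.

(e) 2W³ - W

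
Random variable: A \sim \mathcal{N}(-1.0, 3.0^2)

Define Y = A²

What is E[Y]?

E[A²] = Var(A) + (E[A])² = 9 + 1 = 10

10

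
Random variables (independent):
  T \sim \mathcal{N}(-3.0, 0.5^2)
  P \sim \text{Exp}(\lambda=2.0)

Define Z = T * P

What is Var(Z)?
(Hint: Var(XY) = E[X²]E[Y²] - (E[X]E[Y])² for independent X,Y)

Var(XY) = E[X²]E[Y²] - (E[X]E[Y])²
E[T] = -3, Var(T) = 0.25
E[P] = 0.5, Var(P) = 0.25
E[T²] = 0.25 + (-3)² = 9.25
E[P²] = 0.25 + 0.5² = 0.5
Var(Z) = 9.25*0.5 - (-3*0.5)²
= 4.625 - 2.25 = 2.375

2.375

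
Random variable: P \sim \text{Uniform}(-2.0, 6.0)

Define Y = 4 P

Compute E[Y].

For Y = 4P:
E[Y] = 4 * E[P]
E[P] = (-2 + 6)/2 = 2
E[Y] = 4 * 2 = 8

8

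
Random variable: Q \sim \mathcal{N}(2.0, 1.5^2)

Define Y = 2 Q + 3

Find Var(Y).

For Y = aQ + b: Var(Y) = a² * Var(Q)
Var(Q) = 1.5^2 = 2.25
Var(Y) = 2² * 2.25 = 4 * 2.25 = 9

9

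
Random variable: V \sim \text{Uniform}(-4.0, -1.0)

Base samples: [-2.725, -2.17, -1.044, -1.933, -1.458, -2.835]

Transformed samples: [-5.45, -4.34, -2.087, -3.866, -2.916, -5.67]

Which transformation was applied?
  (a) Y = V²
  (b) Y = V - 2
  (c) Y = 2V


Checking option (c) Y = 2V:
  V = -2.725 -> Y = -5.45 ✓
  V = -2.17 -> Y = -4.34 ✓
  V = -1.044 -> Y = -2.087 ✓
All samples match this transformation.

(c) 2V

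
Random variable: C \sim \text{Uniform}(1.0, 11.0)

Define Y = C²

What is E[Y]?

E[C²] = Var(C) + (E[C])² = 8.3333333 + 36 = 44.333333

44.333333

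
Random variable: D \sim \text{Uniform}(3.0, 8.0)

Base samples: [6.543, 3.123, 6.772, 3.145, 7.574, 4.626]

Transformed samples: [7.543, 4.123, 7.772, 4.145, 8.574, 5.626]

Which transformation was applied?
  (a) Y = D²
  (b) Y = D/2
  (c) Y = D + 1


Checking option (c) Y = D + 1:
  D = 6.543 -> Y = 7.543 ✓
  D = 3.123 -> Y = 4.123 ✓
  D = 6.772 -> Y = 7.772 ✓
All samples match this transformation.

(c) D + 1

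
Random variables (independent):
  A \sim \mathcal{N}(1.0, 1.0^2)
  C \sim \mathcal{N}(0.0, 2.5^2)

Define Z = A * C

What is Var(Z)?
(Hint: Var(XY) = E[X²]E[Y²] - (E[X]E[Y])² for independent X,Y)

Var(XY) = E[X²]E[Y²] - (E[X]E[Y])²
E[A] = 1, Var(A) = 1
E[C] = 0, Var(C) = 6.25
E[A²] = 1 + 1² = 2
E[C²] = 6.25 + 0² = 6.25
Var(Z) = 2*6.25 - (1*0)²
= 12.5 - 0 = 12.5

12.5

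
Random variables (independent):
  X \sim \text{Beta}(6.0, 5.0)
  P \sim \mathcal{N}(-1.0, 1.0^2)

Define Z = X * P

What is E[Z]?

For independent RVs: E[XY] = E[X]*E[Y]
E[X] = 0.54545455
E[P] = -1
E[Z] = 0.54545455 * (-1) = -0.54545455

-0.54545455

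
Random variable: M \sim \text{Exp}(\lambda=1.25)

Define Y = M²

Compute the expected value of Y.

E[M²] = Var(M) + (E[M])² = 0.64 + 0.64 = 1.28

1.28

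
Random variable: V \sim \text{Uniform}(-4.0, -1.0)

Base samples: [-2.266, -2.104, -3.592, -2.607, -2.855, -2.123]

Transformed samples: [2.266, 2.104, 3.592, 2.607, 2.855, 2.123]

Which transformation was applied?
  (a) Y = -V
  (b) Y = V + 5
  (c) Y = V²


Checking option (a) Y = -V:
  V = -2.266 -> Y = 2.266 ✓
  V = -2.104 -> Y = 2.104 ✓
  V = -3.592 -> Y = 3.592 ✓
All samples match this transformation.

(a) -V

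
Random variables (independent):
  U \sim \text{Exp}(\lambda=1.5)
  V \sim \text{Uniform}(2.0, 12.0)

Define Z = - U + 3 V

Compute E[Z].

E[Z] = -1*E[U] + 3*E[V]
E[U] = 0.66666667
E[V] = 7
E[Z] = -1*0.66666667 + 3*7 = 20.333333

20.333333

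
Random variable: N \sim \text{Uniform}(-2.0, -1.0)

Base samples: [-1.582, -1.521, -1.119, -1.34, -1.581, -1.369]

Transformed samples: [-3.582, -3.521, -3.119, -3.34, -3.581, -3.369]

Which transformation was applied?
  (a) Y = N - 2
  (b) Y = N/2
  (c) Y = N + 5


Checking option (a) Y = N - 2:
  N = -1.582 -> Y = -3.582 ✓
  N = -1.521 -> Y = -3.521 ✓
  N = -1.119 -> Y = -3.119 ✓
All samples match this transformation.

(a) N - 2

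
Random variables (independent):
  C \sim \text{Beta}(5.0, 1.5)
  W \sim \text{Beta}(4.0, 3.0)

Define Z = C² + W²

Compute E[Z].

E[Z] = E[C²] + E[W²]
E[C²] = Var(C) + E[C]² = 0.023668639 + 0.59171598 = 0.61538462
E[W²] = Var(W) + E[W]² = 0.030612245 + 0.32653061 = 0.35714286
E[Z] = 0.61538462 + 0.35714286 = 0.97252747

0.97252747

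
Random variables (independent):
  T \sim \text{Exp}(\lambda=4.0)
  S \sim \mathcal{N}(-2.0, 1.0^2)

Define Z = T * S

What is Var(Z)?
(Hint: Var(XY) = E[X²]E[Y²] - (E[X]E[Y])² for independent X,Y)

Var(XY) = E[X²]E[Y²] - (E[X]E[Y])²
E[T] = 0.25, Var(T) = 0.0625
E[S] = -2, Var(S) = 1
E[T²] = 0.0625 + 0.25² = 0.125
E[S²] = 1 + (-2)² = 5
Var(Z) = 0.125*5 - (0.25*(-2))²
= 0.625 - 0.25 = 0.375

0.375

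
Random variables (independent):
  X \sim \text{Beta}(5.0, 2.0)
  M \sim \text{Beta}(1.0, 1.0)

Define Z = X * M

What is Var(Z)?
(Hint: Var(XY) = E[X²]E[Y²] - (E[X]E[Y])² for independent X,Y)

Var(XY) = E[X²]E[Y²] - (E[X]E[Y])²
E[X] = 0.71428571, Var(X) = 0.025510204
E[M] = 0.5, Var(M) = 0.083333333
E[X²] = 0.025510204 + 0.71428571² = 0.53571429
E[M²] = 0.083333333 + 0.5² = 0.33333333
Var(Z) = 0.53571429*0.33333333 - (0.71428571*0.5)²
= 0.17857143 - 0.12755102 = 0.051020408

0.051020408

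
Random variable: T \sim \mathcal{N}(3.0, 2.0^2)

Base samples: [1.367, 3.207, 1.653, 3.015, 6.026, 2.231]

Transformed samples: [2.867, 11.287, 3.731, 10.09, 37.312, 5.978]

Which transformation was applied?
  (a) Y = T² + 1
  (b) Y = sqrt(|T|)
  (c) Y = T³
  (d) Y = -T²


Checking option (a) Y = T² + 1:
  T = 1.367 -> Y = 2.867 ✓
  T = 3.207 -> Y = 11.287 ✓
  T = 1.653 -> Y = 3.731 ✓
All samples match this transformation.

(a) T² + 1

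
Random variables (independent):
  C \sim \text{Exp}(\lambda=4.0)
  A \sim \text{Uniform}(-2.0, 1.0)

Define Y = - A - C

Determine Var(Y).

For independent RVs: Var(aX + bY) = a²Var(X) + b²Var(Y)
Var(C) = 0.0625
Var(A) = 0.75
Var(Y) = (-1)²*0.0625 + (-1)²*0.75
= 1*0.0625 + 1*0.75 = 0.8125

0.8125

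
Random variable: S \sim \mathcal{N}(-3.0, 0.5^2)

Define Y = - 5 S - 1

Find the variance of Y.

For Y = aS + b: Var(Y) = a² * Var(S)
Var(S) = 0.5^2 = 0.25
Var(Y) = (-5)² * 0.25 = 25 * 0.25 = 6.25

6.25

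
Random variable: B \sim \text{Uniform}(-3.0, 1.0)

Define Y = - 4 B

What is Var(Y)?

For Y = aB + b: Var(Y) = a² * Var(B)
Var(B) = (1 + 3)^2/12 = 1.3333333
Var(Y) = (-4)² * 1.3333333 = 16 * 1.3333333 = 21.333333

21.333333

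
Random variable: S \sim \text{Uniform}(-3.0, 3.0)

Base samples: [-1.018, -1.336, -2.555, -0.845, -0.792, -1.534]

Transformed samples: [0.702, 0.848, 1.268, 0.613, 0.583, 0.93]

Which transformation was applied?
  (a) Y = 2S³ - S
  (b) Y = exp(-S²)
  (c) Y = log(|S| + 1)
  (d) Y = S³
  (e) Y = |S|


Checking option (c) Y = log(|S| + 1):
  S = -1.018 -> Y = 0.702 ✓
  S = -1.336 -> Y = 0.848 ✓
  S = -2.555 -> Y = 1.268 ✓
All samples match this transformation.

(c) log(|S| + 1)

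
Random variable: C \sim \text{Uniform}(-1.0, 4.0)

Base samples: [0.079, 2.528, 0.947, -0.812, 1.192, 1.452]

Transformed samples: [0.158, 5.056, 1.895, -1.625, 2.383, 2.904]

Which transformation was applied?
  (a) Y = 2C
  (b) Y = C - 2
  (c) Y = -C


Checking option (a) Y = 2C:
  C = 0.079 -> Y = 0.158 ✓
  C = 2.528 -> Y = 5.056 ✓
  C = 0.947 -> Y = 1.895 ✓
All samples match this transformation.

(a) 2C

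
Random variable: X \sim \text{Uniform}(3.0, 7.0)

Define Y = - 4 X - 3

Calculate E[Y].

For Y = -4X - 3:
E[Y] = -4 * E[X] - 3
E[X] = (3 + 7)/2 = 5
E[Y] = -4 * 5 - 3 = -23

-23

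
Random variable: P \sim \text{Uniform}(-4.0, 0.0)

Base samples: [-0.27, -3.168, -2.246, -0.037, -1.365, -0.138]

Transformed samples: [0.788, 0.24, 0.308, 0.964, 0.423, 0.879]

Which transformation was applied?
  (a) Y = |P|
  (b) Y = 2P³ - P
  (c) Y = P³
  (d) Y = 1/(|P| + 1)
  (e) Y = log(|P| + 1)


Checking option (d) Y = 1/(|P| + 1):
  P = -0.27 -> Y = 0.788 ✓
  P = -3.168 -> Y = 0.24 ✓
  P = -2.246 -> Y = 0.308 ✓
All samples match this transformation.

(d) 1/(|P| + 1)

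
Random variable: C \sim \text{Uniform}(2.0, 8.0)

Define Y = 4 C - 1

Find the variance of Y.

For Y = aC + b: Var(Y) = a² * Var(C)
Var(C) = (8 - 2)^2/12 = 3
Var(Y) = 4² * 3 = 16 * 3 = 48

48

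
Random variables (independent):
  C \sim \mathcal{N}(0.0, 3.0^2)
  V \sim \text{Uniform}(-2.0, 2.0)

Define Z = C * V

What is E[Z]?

For independent RVs: E[XY] = E[X]*E[Y]
E[C] = 0
E[V] = 0
E[Z] = 0 * 0 = 0

0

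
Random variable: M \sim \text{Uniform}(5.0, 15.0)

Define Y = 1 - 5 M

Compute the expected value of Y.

For Y = -5M + 1:
E[Y] = -5 * E[M] + 1
E[M] = (5 + 15)/2 = 10
E[Y] = -5 * 10 + 1 = -49

-49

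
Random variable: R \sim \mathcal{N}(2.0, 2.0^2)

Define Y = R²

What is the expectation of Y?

E[R²] = Var(R) + (E[R])² = 4 + 4 = 8

8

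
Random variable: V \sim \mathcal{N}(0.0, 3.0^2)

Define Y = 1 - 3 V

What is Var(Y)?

For Y = aV + b: Var(Y) = a² * Var(V)
Var(V) = 3.0^2 = 9
Var(Y) = (-3)² * 9 = 9 * 9 = 81

81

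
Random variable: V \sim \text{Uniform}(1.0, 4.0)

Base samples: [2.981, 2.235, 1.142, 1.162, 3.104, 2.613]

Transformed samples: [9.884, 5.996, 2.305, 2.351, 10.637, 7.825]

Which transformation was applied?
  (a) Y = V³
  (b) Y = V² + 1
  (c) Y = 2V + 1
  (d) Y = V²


Checking option (b) Y = V² + 1:
  V = 2.981 -> Y = 9.884 ✓
  V = 2.235 -> Y = 5.996 ✓
  V = 1.142 -> Y = 2.305 ✓
All samples match this transformation.

(b) V² + 1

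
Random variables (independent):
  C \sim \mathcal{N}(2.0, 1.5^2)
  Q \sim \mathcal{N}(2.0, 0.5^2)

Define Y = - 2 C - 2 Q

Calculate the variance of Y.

For independent RVs: Var(aX + bY) = a²Var(X) + b²Var(Y)
Var(C) = 2.25
Var(Q) = 0.25
Var(Y) = (-2)²*2.25 + (-2)²*0.25
= 4*2.25 + 4*0.25 = 10

10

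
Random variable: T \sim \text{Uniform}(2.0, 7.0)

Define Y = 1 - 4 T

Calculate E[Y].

For Y = -4T + 1:
E[Y] = -4 * E[T] + 1
E[T] = (2 + 7)/2 = 4.5
E[Y] = -4 * 4.5 + 1 = -17

-17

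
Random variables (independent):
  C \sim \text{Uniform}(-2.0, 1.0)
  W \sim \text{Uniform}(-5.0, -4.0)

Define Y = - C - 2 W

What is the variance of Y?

For independent RVs: Var(aX + bY) = a²Var(X) + b²Var(Y)
Var(C) = 0.75
Var(W) = 0.083333333
Var(Y) = (-1)²*0.75 + (-2)²*0.083333333
= 1*0.75 + 4*0.083333333 = 1.0833333

1.0833333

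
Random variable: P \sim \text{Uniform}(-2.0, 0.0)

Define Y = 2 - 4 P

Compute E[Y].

For Y = -4P + 2:
E[Y] = -4 * E[P] + 2
E[P] = (-2 + 0)/2 = -1
E[Y] = -4 * (-1) + 2 = 6

6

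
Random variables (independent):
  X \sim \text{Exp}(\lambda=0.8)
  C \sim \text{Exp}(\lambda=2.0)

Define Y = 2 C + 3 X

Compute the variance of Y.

For independent RVs: Var(aX + bY) = a²Var(X) + b²Var(Y)
Var(X) = 1.5625
Var(C) = 0.25
Var(Y) = 3²*1.5625 + 2²*0.25
= 9*1.5625 + 4*0.25 = 15.0625

15.0625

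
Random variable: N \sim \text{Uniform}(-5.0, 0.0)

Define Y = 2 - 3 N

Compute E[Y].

For Y = -3N + 2:
E[Y] = -3 * E[N] + 2
E[N] = (-5 + 0)/2 = -2.5
E[Y] = -3 * (-2.5) + 2 = 9.5

9.5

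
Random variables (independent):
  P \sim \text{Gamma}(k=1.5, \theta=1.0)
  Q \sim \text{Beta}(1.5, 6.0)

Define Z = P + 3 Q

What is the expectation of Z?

E[Z] = 1*E[P] + 3*E[Q]
E[P] = 1.5
E[Q] = 0.2
E[Z] = 1*1.5 + 3*0.2 = 2.1

2.1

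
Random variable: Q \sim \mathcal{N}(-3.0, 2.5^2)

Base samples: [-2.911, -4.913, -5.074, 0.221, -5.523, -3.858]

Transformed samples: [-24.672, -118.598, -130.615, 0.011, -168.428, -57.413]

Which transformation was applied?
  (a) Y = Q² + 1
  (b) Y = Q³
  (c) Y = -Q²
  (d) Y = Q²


Checking option (b) Y = Q³:
  Q = -2.911 -> Y = -24.672 ✓
  Q = -4.913 -> Y = -118.598 ✓
  Q = -5.074 -> Y = -130.615 ✓
All samples match this transformation.

(b) Q³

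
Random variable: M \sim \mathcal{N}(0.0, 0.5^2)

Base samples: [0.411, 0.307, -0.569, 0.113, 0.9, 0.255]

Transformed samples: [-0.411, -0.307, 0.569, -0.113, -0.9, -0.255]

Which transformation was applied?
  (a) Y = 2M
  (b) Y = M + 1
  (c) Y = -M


Checking option (c) Y = -M:
  M = 0.411 -> Y = -0.411 ✓
  M = 0.307 -> Y = -0.307 ✓
  M = -0.569 -> Y = 0.569 ✓
All samples match this transformation.

(c) -M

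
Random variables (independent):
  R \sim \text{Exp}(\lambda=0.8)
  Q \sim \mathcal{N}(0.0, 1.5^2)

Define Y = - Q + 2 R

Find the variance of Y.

For independent RVs: Var(aX + bY) = a²Var(X) + b²Var(Y)
Var(R) = 1.5625
Var(Q) = 2.25
Var(Y) = 2²*1.5625 + (-1)²*2.25
= 4*1.5625 + 1*2.25 = 8.5

8.5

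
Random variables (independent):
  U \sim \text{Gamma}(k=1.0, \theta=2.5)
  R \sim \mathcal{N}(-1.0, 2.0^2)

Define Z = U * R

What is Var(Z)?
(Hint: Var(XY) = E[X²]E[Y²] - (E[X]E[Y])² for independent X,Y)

Var(XY) = E[X²]E[Y²] - (E[X]E[Y])²
E[U] = 2.5, Var(U) = 6.25
E[R] = -1, Var(R) = 4
E[U²] = 6.25 + 2.5² = 12.5
E[R²] = 4 + (-1)² = 5
Var(Z) = 12.5*5 - (2.5*(-1))²
= 62.5 - 6.25 = 56.25

56.25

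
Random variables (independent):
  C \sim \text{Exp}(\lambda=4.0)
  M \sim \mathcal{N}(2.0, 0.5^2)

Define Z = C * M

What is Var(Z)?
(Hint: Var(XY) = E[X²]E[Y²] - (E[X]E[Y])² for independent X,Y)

Var(XY) = E[X²]E[Y²] - (E[X]E[Y])²
E[C] = 0.25, Var(C) = 0.0625
E[M] = 2, Var(M) = 0.25
E[C²] = 0.0625 + 0.25² = 0.125
E[M²] = 0.25 + 2² = 4.25
Var(Z) = 0.125*4.25 - (0.25*2)²
= 0.53125 - 0.25 = 0.28125

0.28125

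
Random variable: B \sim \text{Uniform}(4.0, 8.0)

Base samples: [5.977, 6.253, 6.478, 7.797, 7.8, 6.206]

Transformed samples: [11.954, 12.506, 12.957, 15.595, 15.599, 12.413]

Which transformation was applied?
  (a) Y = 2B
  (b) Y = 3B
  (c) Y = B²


Checking option (a) Y = 2B:
  B = 5.977 -> Y = 11.954 ✓
  B = 6.253 -> Y = 12.506 ✓
  B = 6.478 -> Y = 12.957 ✓
All samples match this transformation.

(a) 2B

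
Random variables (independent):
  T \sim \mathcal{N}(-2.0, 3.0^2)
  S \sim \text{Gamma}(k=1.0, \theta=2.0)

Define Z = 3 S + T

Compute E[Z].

E[Z] = 1*E[T] + 3*E[S]
E[T] = -2
E[S] = 2
E[Z] = 1*(-2) + 3*2 = 4

4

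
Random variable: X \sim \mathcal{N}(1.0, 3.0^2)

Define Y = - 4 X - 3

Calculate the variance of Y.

For Y = aX + b: Var(Y) = a² * Var(X)
Var(X) = 3.0^2 = 9
Var(Y) = (-4)² * 9 = 16 * 9 = 144

144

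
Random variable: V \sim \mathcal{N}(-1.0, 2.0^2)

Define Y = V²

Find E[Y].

E[V²] = Var(V) + (E[V])² = 4 + 1 = 5

5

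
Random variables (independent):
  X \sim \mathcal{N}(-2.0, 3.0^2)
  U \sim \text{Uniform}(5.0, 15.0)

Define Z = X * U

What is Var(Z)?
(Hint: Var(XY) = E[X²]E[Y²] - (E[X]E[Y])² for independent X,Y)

Var(XY) = E[X²]E[Y²] - (E[X]E[Y])²
E[X] = -2, Var(X) = 9
E[U] = 10, Var(U) = 8.3333333
E[X²] = 9 + (-2)² = 13
E[U²] = 8.3333333 + 10² = 108.33333
Var(Z) = 13*108.33333 - (-2*10)²
= 1408.3333 - 400 = 1008.3333

1008.3333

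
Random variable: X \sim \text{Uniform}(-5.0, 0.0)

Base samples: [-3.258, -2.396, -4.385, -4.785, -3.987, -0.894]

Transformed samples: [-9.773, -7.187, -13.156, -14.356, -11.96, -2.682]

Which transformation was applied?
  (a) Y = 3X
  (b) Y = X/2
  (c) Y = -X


Checking option (a) Y = 3X:
  X = -3.258 -> Y = -9.773 ✓
  X = -2.396 -> Y = -7.187 ✓
  X = -4.385 -> Y = -13.156 ✓
All samples match this transformation.

(a) 3X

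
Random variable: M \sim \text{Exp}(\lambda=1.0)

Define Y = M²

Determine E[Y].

E[M²] = Var(M) + (E[M])² = 1 + 1 = 2

2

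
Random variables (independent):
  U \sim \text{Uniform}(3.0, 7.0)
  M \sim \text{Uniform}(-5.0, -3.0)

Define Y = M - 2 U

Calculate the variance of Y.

For independent RVs: Var(aX + bY) = a²Var(X) + b²Var(Y)
Var(U) = 1.3333333
Var(M) = 0.33333333
Var(Y) = (-2)²*1.3333333 + 1²*0.33333333
= 4*1.3333333 + 1*0.33333333 = 5.6666667

5.6666667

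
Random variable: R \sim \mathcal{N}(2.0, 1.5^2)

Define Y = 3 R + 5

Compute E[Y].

For Y = 3R + 5:
E[Y] = 3 * E[R] + 5
E[R] = 2.0 = 2
E[Y] = 3 * 2 + 5 = 11

11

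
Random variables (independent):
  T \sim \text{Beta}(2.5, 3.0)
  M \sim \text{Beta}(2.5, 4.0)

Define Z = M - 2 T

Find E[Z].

E[Z] = -2*E[T] + 1*E[M]
E[T] = 0.45454545
E[M] = 0.38461538
E[Z] = -2*0.45454545 + 1*0.38461538 = -0.52447552

-0.52447552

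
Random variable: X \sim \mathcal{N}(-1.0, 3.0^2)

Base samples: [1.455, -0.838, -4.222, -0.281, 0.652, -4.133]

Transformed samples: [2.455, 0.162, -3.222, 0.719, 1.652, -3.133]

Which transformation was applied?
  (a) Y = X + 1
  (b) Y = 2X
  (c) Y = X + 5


Checking option (a) Y = X + 1:
  X = 1.455 -> Y = 2.455 ✓
  X = -0.838 -> Y = 0.162 ✓
  X = -4.222 -> Y = -3.222 ✓
All samples match this transformation.

(a) X + 1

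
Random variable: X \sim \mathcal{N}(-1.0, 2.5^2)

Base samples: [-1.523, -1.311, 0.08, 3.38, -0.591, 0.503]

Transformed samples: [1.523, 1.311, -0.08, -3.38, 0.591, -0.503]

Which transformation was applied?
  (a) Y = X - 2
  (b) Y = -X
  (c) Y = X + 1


Checking option (b) Y = -X:
  X = -1.523 -> Y = 1.523 ✓
  X = -1.311 -> Y = 1.311 ✓
  X = 0.08 -> Y = -0.08 ✓
All samples match this transformation.

(b) -X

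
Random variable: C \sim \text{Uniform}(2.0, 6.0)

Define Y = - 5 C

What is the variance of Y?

For Y = aC + b: Var(Y) = a² * Var(C)
Var(C) = (6 - 2)^2/12 = 1.3333333
Var(Y) = (-5)² * 1.3333333 = 25 * 1.3333333 = 33.333333

33.333333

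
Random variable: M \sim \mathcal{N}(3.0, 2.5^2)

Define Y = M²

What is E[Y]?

E[M²] = Var(M) + (E[M])² = 6.25 + 9 = 15.25

15.25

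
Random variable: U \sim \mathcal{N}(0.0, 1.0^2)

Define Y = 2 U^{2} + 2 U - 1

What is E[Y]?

E[Y] = 2*E[U²] + 2*E[U] - 1
E[U] = 0
E[U²] = Var(U) + (E[U])² = 1 + 0 = 1
E[Y] = 2*1 + 2*0 - 1 = 1

1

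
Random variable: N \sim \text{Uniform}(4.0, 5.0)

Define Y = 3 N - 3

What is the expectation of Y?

For Y = 3N - 3:
E[Y] = 3 * E[N] - 3
E[N] = (4 + 5)/2 = 4.5
E[Y] = 3 * 4.5 - 3 = 10.5

10.5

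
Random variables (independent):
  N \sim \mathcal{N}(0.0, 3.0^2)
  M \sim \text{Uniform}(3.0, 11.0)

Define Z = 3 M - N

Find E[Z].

E[Z] = -1*E[N] + 3*E[M]
E[N] = 0
E[M] = 7
E[Z] = -1*0 + 3*7 = 21

21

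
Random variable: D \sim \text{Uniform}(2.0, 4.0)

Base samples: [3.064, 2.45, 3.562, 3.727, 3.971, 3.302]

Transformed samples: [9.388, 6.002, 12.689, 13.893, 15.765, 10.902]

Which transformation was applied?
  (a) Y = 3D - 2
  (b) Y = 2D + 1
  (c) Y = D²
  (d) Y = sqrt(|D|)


Checking option (c) Y = D²:
  D = 3.064 -> Y = 9.388 ✓
  D = 2.45 -> Y = 6.002 ✓
  D = 3.562 -> Y = 12.689 ✓
All samples match this transformation.

(c) D²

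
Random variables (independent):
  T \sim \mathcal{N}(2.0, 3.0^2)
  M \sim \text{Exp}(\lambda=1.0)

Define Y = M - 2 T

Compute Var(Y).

For independent RVs: Var(aX + bY) = a²Var(X) + b²Var(Y)
Var(T) = 9
Var(M) = 1
Var(Y) = (-2)²*9 + 1²*1
= 4*9 + 1*1 = 37

37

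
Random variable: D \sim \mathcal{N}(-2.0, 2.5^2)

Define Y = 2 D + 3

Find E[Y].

For Y = 2D + 3:
E[Y] = 2 * E[D] + 3
E[D] = -2.0 = -2
E[Y] = 2 * (-2) + 3 = -1

-1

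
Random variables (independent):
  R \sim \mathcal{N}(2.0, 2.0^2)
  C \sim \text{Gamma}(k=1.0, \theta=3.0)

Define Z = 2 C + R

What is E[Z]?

E[Z] = 1*E[R] + 2*E[C]
E[R] = 2
E[C] = 3
E[Z] = 1*2 + 2*3 = 8

8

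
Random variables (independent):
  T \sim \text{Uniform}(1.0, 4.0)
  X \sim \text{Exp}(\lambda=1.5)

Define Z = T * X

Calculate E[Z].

For independent RVs: E[XY] = E[X]*E[Y]
E[T] = 2.5
E[X] = 0.66666667
E[Z] = 2.5 * 0.66666667 = 1.6666667

1.6666667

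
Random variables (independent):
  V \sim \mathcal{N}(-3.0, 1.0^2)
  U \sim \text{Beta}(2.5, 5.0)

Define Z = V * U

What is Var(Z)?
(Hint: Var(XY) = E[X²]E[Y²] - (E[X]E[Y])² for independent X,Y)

Var(XY) = E[X²]E[Y²] - (E[X]E[Y])²
E[V] = -3, Var(V) = 1
E[U] = 0.33333333, Var(U) = 0.026143791
E[V²] = 1 + (-3)² = 10
E[U²] = 0.026143791 + 0.33333333² = 0.1372549
Var(Z) = 10*0.1372549 - (-3*0.33333333)²
= 1.372549 - 1 = 0.37254902

0.37254902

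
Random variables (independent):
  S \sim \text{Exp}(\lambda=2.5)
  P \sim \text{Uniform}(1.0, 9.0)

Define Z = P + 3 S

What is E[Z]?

E[Z] = 3*E[S] + 1*E[P]
E[S] = 0.4
E[P] = 5
E[Z] = 3*0.4 + 1*5 = 6.2

6.2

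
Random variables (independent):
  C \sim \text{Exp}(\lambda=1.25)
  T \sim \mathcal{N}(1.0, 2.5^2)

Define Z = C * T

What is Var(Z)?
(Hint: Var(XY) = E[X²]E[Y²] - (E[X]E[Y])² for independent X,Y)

Var(XY) = E[X²]E[Y²] - (E[X]E[Y])²
E[C] = 0.8, Var(C) = 0.64
E[T] = 1, Var(T) = 6.25
E[C²] = 0.64 + 0.8² = 1.28
E[T²] = 6.25 + 1² = 7.25
Var(Z) = 1.28*7.25 - (0.8*1)²
= 9.28 - 0.64 = 8.64

8.64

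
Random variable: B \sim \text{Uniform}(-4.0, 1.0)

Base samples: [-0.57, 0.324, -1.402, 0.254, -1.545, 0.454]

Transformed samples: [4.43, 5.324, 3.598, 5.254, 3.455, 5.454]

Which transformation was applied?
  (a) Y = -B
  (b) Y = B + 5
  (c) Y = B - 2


Checking option (b) Y = B + 5:
  B = -0.57 -> Y = 4.43 ✓
  B = 0.324 -> Y = 5.324 ✓
  B = -1.402 -> Y = 3.598 ✓
All samples match this transformation.

(b) B + 5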